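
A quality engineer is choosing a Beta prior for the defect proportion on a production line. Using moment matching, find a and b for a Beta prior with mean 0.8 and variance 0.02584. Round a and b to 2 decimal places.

a = 4.15, b = 1.04

Write ν = a+b; then a = μν and Var = μ(1−μ)/(ν+1).
ν = μ(1−μ)/Var − 1 = 0.16/0.02584 − 1 = 5.1920.
a = 0.8·5.1920 = 4.15, b = 0.2·5.1920 = 1.04.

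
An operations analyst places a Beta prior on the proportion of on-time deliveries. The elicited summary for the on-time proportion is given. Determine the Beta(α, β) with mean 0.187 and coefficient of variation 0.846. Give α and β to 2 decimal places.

Var = (CV·μ)² = (0.846×0.187)² = 0.025028.
α+β = μ(1−μ)/Var − 1 = 0.152031/0.025028 − 1 = 5.0745.
Thus α = 0.187·5.0745 = 0.95 and β = 0.813·5.0745 = 4.13.

α = 0.95, β = 4.13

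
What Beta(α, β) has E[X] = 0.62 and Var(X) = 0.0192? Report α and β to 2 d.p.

α = 6.99, β = 4.28

Let s = α+β. The Beta variance is μ(1−μ)/(s+1).
So s+1 = μ(1−μ)/σ² = (0.62×0.38)/0.0192 = 0.2356/0.0192 = 12.2708, giving s = 11.2708.
Then α = μs = 0.62×11.2708 = 6.99 and β = (1−μ)s = 0.38×11.2708 = 4.28.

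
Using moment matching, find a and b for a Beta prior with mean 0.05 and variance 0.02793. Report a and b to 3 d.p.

a = 0.035, b = 0.666

By moment matching, a+b = μ(1−μ)/σ² − 1 = (0.05·0.95)/0.02793 − 1 = 1.7007 − 1 = 0.7007.
Since a/(a+b) = μ, a = 0.05·0.7007 = 0.035 and b = 0.95·0.7007 = 0.666.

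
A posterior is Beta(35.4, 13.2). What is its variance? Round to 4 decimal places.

μ = 35.4/48.6 = 0.728395; Var = μ(1−μ)/(α+β+1) = 0.1978357/49.6 = 0.0040.

0.0040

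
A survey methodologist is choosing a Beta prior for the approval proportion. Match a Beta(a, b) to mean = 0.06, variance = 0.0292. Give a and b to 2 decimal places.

Let s = a+b. The Beta variance is μ(1−μ)/(s+1).
So s+1 = μ(1−μ)/σ² = (0.06×0.94)/0.0292 = 0.0564/0.0292 = 1.9315, giving s = 0.9315.
Then a = μs = 0.06×0.9315 = 0.06 and b = (1−μ)s = 0.94×0.9315 = 0.88.

a = 0.06, b = 0.88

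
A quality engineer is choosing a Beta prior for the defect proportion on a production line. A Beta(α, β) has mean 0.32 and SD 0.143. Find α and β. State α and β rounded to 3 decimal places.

α = 3.085, β = 6.556

First σ² = 0.020449. Setting α = μn, β = (1−μ)n with n = α+β,
μ(1−μ)/(n+1) = 0.020449 ⇒ n+1 = 0.2176/0.020449 = 10.6411 ⇒ n = 9.6411.
Hence α = 0.32×9.6411 = 3.085, β = 0.68×9.6411 = 6.556.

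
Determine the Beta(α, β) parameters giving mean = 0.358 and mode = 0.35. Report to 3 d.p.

α = 13.425, β = 24.075

Let s = α+β. Mean gives α = μs = 0.358s; mode gives (α−1)/(s−2) = 0.35.
Substituting: 0.358s − 1 = 0.35(s−2) = 0.35s − 0.70, so 0.008s = 0.30 and s = 37.5000.
Then α = 0.358×37.5000 = 13.425 and β = s−α = 24.075.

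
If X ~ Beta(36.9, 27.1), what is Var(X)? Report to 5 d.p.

μ = 36.9/64.0 = 0.576562; Var = μ(1−μ)/(α+β+1) = 0.2441382/65.0 = 0.00376.

0.00376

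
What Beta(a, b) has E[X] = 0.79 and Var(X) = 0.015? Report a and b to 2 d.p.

a = 7.95, b = 2.11

Write ν = a+b; then a = μν and Var = μ(1−μ)/(ν+1).
ν = μ(1−μ)/Var − 1 = 0.1659/0.015 − 1 = 10.0600.
a = 0.79·10.0600 = 7.95, b = 0.21·10.0600 = 2.11.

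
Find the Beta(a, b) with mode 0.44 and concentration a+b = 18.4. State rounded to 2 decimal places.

a = 8.22, b = 10.18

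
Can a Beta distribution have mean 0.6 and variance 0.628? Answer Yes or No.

No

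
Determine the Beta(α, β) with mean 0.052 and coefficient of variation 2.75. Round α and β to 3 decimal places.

α = 0.073, β = 1.337

σ = CV·μ = 2.75×0.052 = 0.14300, so σ² = 0.020449.
s+1 = μ(1−μ)/σ² = 0.049296/0.020449 = 2.4107, so s = α+β = 1.4107.
α = μs = 0.073, β = (1−μ)s = 1.337.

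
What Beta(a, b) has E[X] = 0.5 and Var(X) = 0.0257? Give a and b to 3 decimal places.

a = 4.364, b = 4.364

Let s = a+b. The Beta variance is μ(1−μ)/(s+1).
So s+1 = μ(1−μ)/σ² = (0.5×0.5)/0.0257 = 0.25/0.0257 = 9.7276, giving s = 8.7276.
Then a = μs = 0.5×8.7276 = 4.364 and b = (1−μ)s = 0.5×8.7276 = 4.364.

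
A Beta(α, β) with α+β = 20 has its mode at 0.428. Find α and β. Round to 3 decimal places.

α = 8.704, β = 11.296

Mode = (α−1)/(κ−2) with κ = α+β, so α−1 = 0.428·18 = 7.704.
α = 8.704; β = κ − α = 11.296.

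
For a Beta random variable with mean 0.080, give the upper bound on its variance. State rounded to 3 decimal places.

For fixed mean μ the Beta variance is μ(1−μ)/(α+β+1), increasing as α+β decreases.
Its least upper bound (not attained) is μ(1−μ) = 0.080·0.920 = 0.074.

0.074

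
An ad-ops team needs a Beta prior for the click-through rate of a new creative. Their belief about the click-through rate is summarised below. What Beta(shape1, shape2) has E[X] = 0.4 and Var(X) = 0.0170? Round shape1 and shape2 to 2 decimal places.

By moment matching, shape1+shape2 = μ(1−μ)/σ² − 1 = (0.4·0.6)/0.0170 − 1 = 14.1176 − 1 = 13.1176.
Since shape1/(shape1+shape2) = μ, shape1 = 0.4·13.1176 = 5.25 and shape2 = 0.6·13.1176 = 7.87.

shape1 = 5.25, shape2 = 7.87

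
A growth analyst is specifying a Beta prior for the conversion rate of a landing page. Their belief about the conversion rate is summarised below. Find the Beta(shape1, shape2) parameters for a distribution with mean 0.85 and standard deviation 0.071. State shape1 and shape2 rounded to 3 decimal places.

σ² = 0.071² = 0.005041.
With s = shape1+shape2, Var = μ(1−μ)/(s+1), so s+1 = (0.85×0.15)/0.005041 = 25.2926 and s = 24.2926.
shape1 = μs = 20.649, shape2 = (1−μ)s = 3.644.

shape1 = 20.649, shape2 = 3.644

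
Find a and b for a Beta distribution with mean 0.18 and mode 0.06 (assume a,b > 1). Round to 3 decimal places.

a = 1.320, b = 6.013

Let s = a+b. Mean gives a = μs = 0.18s; mode gives (a−1)/(s−2) = 0.06.
Substituting: 0.18s − 1 = 0.06(s−2) = 0.06s − 0.12, so 0.12s = 0.88 and s = 7.3333.
Then a = 0.18×7.3333 = 1.320 and b = s−a = 6.013.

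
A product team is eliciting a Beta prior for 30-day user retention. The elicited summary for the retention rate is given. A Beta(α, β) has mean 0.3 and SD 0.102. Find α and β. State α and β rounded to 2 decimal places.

Variance = 0.102² = 0.010404. The moment-matching identity α+β = μ(1−μ)/Var − 1 gives
α+β = 0.21/0.010404 − 1 = 19.1845, so α = μ·19.1845 = 5.76 and β = (1−μ)·19.1845 = 13.43.

α = 5.76, β = 13.43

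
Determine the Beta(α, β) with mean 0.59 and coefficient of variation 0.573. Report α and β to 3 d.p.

α = 0.659, β = 0.458

σ = CV·μ = 0.573×0.59 = 0.33807, so σ² = 0.114291.
s+1 = μ(1−μ)/σ² = 0.2419/0.114291 = 2.1165, so s = α+β = 1.1165.
α = μs = 0.659, β = (1−μ)s = 0.458.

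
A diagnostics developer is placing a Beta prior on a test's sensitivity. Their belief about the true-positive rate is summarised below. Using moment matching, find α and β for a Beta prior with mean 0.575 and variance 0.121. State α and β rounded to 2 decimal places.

α = 0.59, β = 0.43

Write ν = α+β; then α = μν and Var = μ(1−μ)/(ν+1).
ν = μ(1−μ)/Var − 1 = 0.244375/0.121 − 1 = 1.0196.
α = 0.575·1.0196 = 0.59, β = 0.425·1.0196 = 0.43.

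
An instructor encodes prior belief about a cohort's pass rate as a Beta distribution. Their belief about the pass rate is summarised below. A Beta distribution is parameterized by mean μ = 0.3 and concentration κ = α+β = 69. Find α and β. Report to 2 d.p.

α = 20.70, β = 48.30

Split κ in proportion μ : (1−μ): α = 0.3·69 = 20.70, β = 69 − 20.70 = 48.30.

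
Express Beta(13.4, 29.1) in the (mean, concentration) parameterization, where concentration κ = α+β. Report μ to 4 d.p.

κ = α+β = 13.4+29.1 = 42.5; μ = α/κ = 13.4/42.5 = 0.3153.

μ = 0.3153, κ = 42.5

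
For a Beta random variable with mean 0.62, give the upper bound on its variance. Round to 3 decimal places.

0.236

For fixed mean μ the Beta variance is μ(1−μ)/(α+β+1), increasing as α+β decreases.
Its least upper bound (not attained) is μ(1−μ) = 0.62·0.38 = 0.236.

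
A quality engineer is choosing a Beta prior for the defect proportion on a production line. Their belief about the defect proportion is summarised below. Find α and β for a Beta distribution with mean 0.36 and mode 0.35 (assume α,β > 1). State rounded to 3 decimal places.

α = 10.800, β = 19.200

Let s = α+β. Mean gives α = μs = 0.36s; mode gives (α−1)/(s−2) = 0.35.
Substituting: 0.36s − 1 = 0.35(s−2) = 0.35s − 0.70, so 0.01s = 0.30 and s = 30.0000.
Then α = 0.36×30.0000 = 10.800 and β = s−α = 19.200.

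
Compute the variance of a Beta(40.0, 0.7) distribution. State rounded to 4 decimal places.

0.0004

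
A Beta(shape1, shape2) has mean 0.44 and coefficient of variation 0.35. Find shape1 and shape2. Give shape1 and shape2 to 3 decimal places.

shape1 = 4.131, shape2 = 5.258

Var = (CV·μ)² = (0.35×0.44)² = 0.023716.
shape1+shape2 = μ(1−μ)/Var − 1 = 0.2464/0.023716 − 1 = 9.3896.
Thus shape1 = 0.44·9.3896 = 4.131 and shape2 = 0.56·9.3896 = 5.258.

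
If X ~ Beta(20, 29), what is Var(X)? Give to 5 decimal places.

α+β = 49 and αβ = 580, so Var = αβ/[(α+β)²(α+β+1)] = 580/120050 = 0.00483.

0.00483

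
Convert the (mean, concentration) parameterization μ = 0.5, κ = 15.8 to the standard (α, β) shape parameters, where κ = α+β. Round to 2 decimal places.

α = 7.90, β = 7.90

Split κ in proportion μ : (1−μ): α = 0.5·15.8 = 7.90, β = 15.8 − 7.90 = 7.90.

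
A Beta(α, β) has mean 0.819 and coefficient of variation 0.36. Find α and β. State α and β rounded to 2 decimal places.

α = 0.58, β = 0.13

σ = CV·μ = 0.36×0.819 = 0.29484, so σ² = 0.086931.
s+1 = μ(1−μ)/σ² = 0.148239/0.086931 = 1.7053, so s = α+β = 0.7053.
α = μs = 0.58, β = (1−μ)s = 0.13.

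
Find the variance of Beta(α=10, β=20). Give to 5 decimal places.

μ = 10/30 = 0.333333; Var = μ(1−μ)/(α+β+1) = 0.2222222/31 = 0.00717.

0.00717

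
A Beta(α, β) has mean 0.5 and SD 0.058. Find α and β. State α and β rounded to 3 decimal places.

First σ² = 0.003364. Setting α = μn, β = (1−μ)n with n = α+β,
μ(1−μ)/(n+1) = 0.003364 ⇒ n+1 = 0.25/0.003364 = 74.3163 ⇒ n = 73.3163.
Hence α = 0.5×73.3163 = 36.658, β = 0.5×73.3163 = 36.658.

α = 36.658, β = 36.658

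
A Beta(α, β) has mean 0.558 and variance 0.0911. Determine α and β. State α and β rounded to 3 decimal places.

α = 0.953, β = 0.755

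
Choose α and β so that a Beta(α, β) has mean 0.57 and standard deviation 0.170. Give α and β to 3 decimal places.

α = 4.264, β = 3.217

Variance = 0.170² = 0.028900. The moment-matching identity α+β = μ(1−μ)/Var − 1 gives
α+β = 0.2451/0.028900 − 1 = 7.4810, so α = μ·7.4810 = 4.264 and β = (1−μ)·7.4810 = 3.217.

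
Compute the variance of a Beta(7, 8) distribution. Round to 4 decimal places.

α+β = 15 and αβ = 56, so Var = αβ/[(α+β)²(α+β+1)] = 56/3600 = 0.0156.

0.0156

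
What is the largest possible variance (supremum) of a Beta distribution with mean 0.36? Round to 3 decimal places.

0.230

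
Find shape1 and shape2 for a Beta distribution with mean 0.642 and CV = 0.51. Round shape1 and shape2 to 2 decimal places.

shape1 = 0.73, shape2 = 0.41

Var = (CV·μ)² = (0.51×0.642)² = 0.107204.
shape1+shape2 = μ(1−μ)/Var − 1 = 0.229836/0.107204 − 1 = 1.1439.
Thus shape1 = 0.642·1.1439 = 0.73 and shape2 = 0.358·1.1439 = 0.41.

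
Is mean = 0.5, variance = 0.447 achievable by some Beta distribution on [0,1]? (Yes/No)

No

A Beta with mean μ has variance μ(1−μ)/(α+β+1) < μ(1−μ).
Here μ(1−μ) = 0.5×0.5 = 0.25, and 0.447 ≥ 0.25.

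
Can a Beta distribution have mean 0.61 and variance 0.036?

For any Beta, Var(X) < E[X]·(1−E[X]).
Here μ(1−μ) = 0.61×0.39 = 0.2379, and 0.036 < 0.2379.

Yes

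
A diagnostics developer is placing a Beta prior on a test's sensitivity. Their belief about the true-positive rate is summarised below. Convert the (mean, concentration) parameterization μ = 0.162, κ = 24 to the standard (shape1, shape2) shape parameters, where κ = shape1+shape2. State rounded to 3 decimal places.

shape1 = 3.888, shape2 = 20.112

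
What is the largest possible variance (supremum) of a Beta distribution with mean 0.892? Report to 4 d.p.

Var = μ(1−μ)/(α+β+1), which approaches μ(1−μ) as α+β → 0.
So the supremum is μ(1−μ) = 0.892×0.108 = 0.0963.

0.0963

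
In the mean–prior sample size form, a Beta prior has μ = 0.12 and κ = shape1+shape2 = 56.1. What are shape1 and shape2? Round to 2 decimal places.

Split κ in proportion μ : (1−μ): shape1 = 0.12·56.1 = 6.73, shape2 = 56.1 − 6.73 = 49.37.

shape1 = 6.73, shape2 = 49.37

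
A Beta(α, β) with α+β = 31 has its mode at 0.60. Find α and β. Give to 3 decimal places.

α = 18.400, β = 12.600

Mode = (α−1)/(κ−2) with κ = α+β, so α−1 = 0.60·29 = 17.400.
α = 18.400; β = κ − α = 12.600.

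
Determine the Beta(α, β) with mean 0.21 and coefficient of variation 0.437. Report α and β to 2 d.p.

α = 3.93, β = 14.77

σ = CV·μ = 0.437×0.21 = 0.09177, so σ² = 0.008422.
s+1 = μ(1−μ)/σ² = 0.1659/0.008422 = 19.6990, so s = α+β = 18.6990.
α = μs = 3.93, β = (1−μ)s = 14.77.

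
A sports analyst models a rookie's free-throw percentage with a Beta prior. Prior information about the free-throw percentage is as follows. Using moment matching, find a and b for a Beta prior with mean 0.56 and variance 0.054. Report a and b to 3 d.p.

By moment matching, a+b = μ(1−μ)/σ² − 1 = (0.56·0.44)/0.054 − 1 = 4.5630 − 1 = 3.5630.
Since a/(a+b) = μ, a = 0.56·3.5630 = 1.995 and b = 0.44·3.5630 = 1.568.

a = 1.995, b = 1.568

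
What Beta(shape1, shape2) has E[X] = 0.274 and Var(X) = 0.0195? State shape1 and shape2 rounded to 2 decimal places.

Write ν = shape1+shape2; then shape1 = μν and Var = μ(1−μ)/(ν+1).
ν = μ(1−μ)/Var − 1 = 0.198924/0.0195 − 1 = 9.2012.
shape1 = 0.274·9.2012 = 2.52, shape2 = 0.726·9.2012 = 6.68.

shape1 = 2.52, shape2 = 6.68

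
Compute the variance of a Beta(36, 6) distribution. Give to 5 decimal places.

0.00285

Var = αβ/[(α+β)²(α+β+1)] = (36×6)/(42²×43) = 216/75852 = 0.00285.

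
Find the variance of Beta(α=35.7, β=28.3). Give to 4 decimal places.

0.0038

μ = 35.7/64.0 = 0.557813; Var = μ(1−μ)/(α+β+1) = 0.2466577/65.0 = 0.0038.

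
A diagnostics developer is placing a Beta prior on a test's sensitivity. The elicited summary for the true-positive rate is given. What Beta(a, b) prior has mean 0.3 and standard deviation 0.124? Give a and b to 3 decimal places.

First σ² = 0.015376. Setting a = μn, b = (1−μ)n with n = a+b,
μ(1−μ)/(n+1) = 0.015376 ⇒ n+1 = 0.21/0.015376 = 13.6576 ⇒ n = 12.6576.
Hence a = 0.3×12.6576 = 3.797, b = 0.7×12.6576 = 8.860.

a = 3.797, b = 8.860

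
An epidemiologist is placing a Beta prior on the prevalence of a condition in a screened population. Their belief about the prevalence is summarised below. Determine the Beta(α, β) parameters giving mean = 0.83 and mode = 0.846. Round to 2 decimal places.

Let s = α+β. Mean gives α = μs = 0.83s; mode gives (α−1)/(s−2) = 0.846.
Substituting: 0.83s − 1 = 0.846(s−2) = 0.846s − 1.692, so -0.016s = -0.692 and s = 43.2500.
Then α = 0.83×43.2500 = 35.90 and β = s−α = 7.35.

α = 35.90, β = 7.35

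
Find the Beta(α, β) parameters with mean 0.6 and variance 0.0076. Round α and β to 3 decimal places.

By moment matching, α+β = μ(1−μ)/σ² − 1 = (0.6·0.4)/0.0076 − 1 = 31.5789 − 1 = 30.5789.
Since α/(α+β) = μ, α = 0.6·30.5789 = 18.347 and β = 0.4·30.5789 = 12.232.

α = 18.347, β = 12.232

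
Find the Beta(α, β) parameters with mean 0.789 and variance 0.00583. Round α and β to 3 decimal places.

Let s = α+β. The Beta variance is μ(1−μ)/(s+1).
So s+1 = μ(1−μ)/σ² = (0.789×0.211)/0.00583 = 0.166479/0.00583 = 28.5556, giving s = 27.5556.
Then α = μs = 0.789×27.5556 = 21.741 and β = (1−μ)s = 0.211×27.5556 = 5.814.

α = 21.741, β = 5.814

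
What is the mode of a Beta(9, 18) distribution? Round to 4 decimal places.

0.3200

With α,β > 1, mode = (α−1)/(α+β−2) = 8/25 = 0.3200.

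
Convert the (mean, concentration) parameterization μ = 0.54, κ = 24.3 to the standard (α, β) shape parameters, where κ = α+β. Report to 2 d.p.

α = 13.12, β = 11.18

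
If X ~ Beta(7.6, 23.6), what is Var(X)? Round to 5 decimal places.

0.00572

Var = αβ/[(α+β)²(α+β+1)] = (7.6×23.6)/(31.2²×32.2) = 179.36/31344.768 = 0.00572.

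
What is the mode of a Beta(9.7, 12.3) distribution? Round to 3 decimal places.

0.435

The density x^(α−1)(1−x)^(β−1) is maximised at (α−1)/(α+β−2) = 8.7/20.0 = 0.435.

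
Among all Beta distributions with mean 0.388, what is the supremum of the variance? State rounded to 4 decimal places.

0.2375

Var = μ(1−μ)/(α+β+1), which approaches μ(1−μ) as α+β → 0.
So the supremum is μ(1−μ) = 0.388×0.612 = 0.2375.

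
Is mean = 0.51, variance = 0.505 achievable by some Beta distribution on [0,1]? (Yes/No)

For any Beta, Var(X) < E[X]·(1−E[X]).
Here μ(1−μ) = 0.51×0.49 = 0.2499, and 0.505 ≥ 0.2499.

No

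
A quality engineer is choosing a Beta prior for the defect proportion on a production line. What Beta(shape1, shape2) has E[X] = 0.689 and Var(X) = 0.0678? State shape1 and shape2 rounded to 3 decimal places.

shape1 = 1.489, shape2 = 0.672

Let s = shape1+shape2. The Beta variance is μ(1−μ)/(s+1).
So s+1 = μ(1−μ)/σ² = (0.689×0.311)/0.0678 = 0.214279/0.0678 = 3.1605, giving s = 2.1605.
Then shape1 = μs = 0.689×2.1605 = 1.489 and shape2 = (1−μ)s = 0.311×2.1605 = 0.672.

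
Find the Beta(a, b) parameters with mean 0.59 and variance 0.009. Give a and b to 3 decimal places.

a = 15.268, b = 10.610

Let s = a+b. The Beta variance is μ(1−μ)/(s+1).
So s+1 = μ(1−μ)/σ² = (0.59×0.41)/0.009 = 0.2419/0.009 = 26.8778, giving s = 25.8778.
Then a = μs = 0.59×25.8778 = 15.268 and b = (1−μ)s = 0.41×25.8778 = 10.610.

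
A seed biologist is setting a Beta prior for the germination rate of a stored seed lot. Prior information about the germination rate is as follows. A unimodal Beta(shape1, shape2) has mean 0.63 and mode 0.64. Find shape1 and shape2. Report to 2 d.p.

shape1 = 17.64, shape2 = 10.36

Let s = shape1+shape2. Mean gives shape1 = μs = 0.63s; mode gives (shape1−1)/(s−2) = 0.64.
Substituting: 0.63s − 1 = 0.64(s−2) = 0.64s − 1.28, so -0.01s = -0.28 and s = 28.0000.
Then shape1 = 0.63×28.0000 = 17.64 and shape2 = s−shape1 = 10.36.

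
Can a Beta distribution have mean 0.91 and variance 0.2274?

No

The Beta variance bound is σ² < μ(1−μ).
Here μ(1−μ) = 0.91×0.09 = 0.0819, and 0.2274 ≥ 0.0819.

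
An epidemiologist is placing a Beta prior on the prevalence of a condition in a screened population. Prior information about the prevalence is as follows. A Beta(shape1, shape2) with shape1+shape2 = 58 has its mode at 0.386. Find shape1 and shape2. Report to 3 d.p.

Since the density peak of Beta(shape1,shape2) is at (shape1−1)/(shape1+shape2−2),
shape1 = 1 + 0.386(58−2) = 22.616 and shape2 = 58 − 22.616 = 35.384.

shape1 = 22.616, shape2 = 35.384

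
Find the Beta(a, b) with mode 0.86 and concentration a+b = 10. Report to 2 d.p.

a = 7.88, b = 2.12

For a,b>1 the mode is (a−1)/(a+b−2), so a = mode·(κ−2)+1 = 0.86×8+1 = 7.88.
And b = (1−mode)·(κ−2)+1 = 0.14×8+1 = 2.12.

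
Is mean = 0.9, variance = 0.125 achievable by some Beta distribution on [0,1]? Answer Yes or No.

No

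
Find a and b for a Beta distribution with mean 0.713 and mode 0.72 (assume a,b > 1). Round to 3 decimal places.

With s = a+b: μ = a/s and mode = (a−1)/(s−2). Eliminating a = μs,
μs − 1 = m(s−2) ⇒ s(μ−m) = 1−2m ⇒ s = -0.44/-0.007 = 62.8571.
So a = μs = 44.817, b = (1−μ)s = 18.040.

a = 44.817, b = 18.040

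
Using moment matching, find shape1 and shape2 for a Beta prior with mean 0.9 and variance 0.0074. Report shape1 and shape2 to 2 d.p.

shape1 = 10.05, shape2 = 1.12

By moment matching, shape1+shape2 = μ(1−μ)/σ² − 1 = (0.9·0.1)/0.0074 − 1 = 12.1622 − 1 = 11.1622.
Since shape1/(shape1+shape2) = μ, shape1 = 0.9·11.1622 = 10.05 and shape2 = 0.1·11.1622 = 1.12.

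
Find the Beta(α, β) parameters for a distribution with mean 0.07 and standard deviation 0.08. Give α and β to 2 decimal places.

α = 0.64, β = 8.53

First σ² = 0.0064. Setting α = μn, β = (1−μ)n with n = α+β,
μ(1−μ)/(n+1) = 0.0064 ⇒ n+1 = 0.0651/0.0064 = 10.1719 ⇒ n = 9.1719.
Hence α = 0.07×9.1719 = 0.64, β = 0.93×9.1719 = 8.53.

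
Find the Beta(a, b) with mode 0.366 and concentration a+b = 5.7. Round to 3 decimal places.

a = 2.354, b = 3.346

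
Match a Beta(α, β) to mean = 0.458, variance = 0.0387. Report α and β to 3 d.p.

α = 2.480, β = 2.935

By moment matching, α+β = μ(1−μ)/σ² − 1 = (0.458·0.542)/0.0387 − 1 = 6.4144 − 1 = 5.4144.
Since α/(α+β) = μ, α = 0.458·5.4144 = 2.480 and β = 0.542·5.4144 = 2.935.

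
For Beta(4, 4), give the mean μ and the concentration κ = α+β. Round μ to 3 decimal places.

μ = 0.500, κ = 8

κ = α+β = 4+4 = 8; μ = α/κ = 4/8 = 0.500.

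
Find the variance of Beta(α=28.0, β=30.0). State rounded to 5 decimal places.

0.00423

α+β = 58.0 and αβ = 840.00, so Var = αβ/[(α+β)²(α+β+1)] = 840.00/198476.000 = 0.00423.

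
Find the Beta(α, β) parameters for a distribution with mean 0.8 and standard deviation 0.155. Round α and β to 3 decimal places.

α = 4.528, β = 1.132

σ² = 0.155² = 0.024025.
With s = α+β, Var = μ(1−μ)/(s+1), so s+1 = (0.8×0.2)/0.024025 = 6.6597 and s = 5.6597.
α = μs = 4.528, β = (1−μ)s = 1.132.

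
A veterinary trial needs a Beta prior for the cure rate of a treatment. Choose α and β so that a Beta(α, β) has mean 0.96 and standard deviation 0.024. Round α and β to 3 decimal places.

α = 63.040, β = 2.627

σ² = 0.024² = 0.000576.
With s = α+β, Var = μ(1−μ)/(s+1), so s+1 = (0.96×0.04)/0.000576 = 66.6667 and s = 65.6667.
α = μs = 63.040, β = (1−μ)s = 2.627.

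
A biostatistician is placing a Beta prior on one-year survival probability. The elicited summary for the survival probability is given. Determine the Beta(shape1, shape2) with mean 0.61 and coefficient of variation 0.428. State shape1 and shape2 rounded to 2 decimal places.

shape1 = 1.52, shape2 = 0.97

σ = CV·μ = 0.428×0.61 = 0.26108, so σ² = 0.068163.
s+1 = μ(1−μ)/σ² = 0.2379/0.068163 = 3.4902, so s = shape1+shape2 = 2.4902.
shape1 = μs = 1.52, shape2 = (1−μ)s = 0.97.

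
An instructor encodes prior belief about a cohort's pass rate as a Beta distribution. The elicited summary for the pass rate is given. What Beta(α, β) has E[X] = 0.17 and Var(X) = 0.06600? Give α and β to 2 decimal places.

Let s = α+β. The Beta variance is μ(1−μ)/(s+1).
So s+1 = μ(1−μ)/σ² = (0.17×0.83)/0.06600 = 0.1411/0.06600 = 2.1379, giving s = 1.1379.
Then α = μs = 0.17×1.1379 = 0.19 and β = (1−μ)s = 0.83×1.1379 = 0.94.

α = 0.19, β = 0.94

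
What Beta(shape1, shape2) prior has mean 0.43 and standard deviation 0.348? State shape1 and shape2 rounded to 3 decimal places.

Variance = 0.348² = 0.121104. The moment-matching identity shape1+shape2 = μ(1−μ)/Var − 1 gives
shape1+shape2 = 0.2451/0.121104 − 1 = 1.0239, so shape1 = μ·1.0239 = 0.440 and shape2 = (1−μ)·1.0239 = 0.584.

shape1 = 0.440, shape2 = 0.584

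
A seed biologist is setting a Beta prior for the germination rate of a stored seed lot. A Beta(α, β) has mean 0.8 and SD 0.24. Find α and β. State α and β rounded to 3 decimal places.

σ² = 0.24² = 0.0576.
With s = α+β, Var = μ(1−μ)/(s+1), so s+1 = (0.8×0.2)/0.0576 = 2.7778 and s = 1.7778.
α = μs = 1.422, β = (1−μ)s = 0.356.

α = 1.422, β = 0.356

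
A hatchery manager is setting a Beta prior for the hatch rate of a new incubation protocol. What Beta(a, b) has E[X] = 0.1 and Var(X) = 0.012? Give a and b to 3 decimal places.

a = 0.650, b = 5.850

Write ν = a+b; then a = μν and Var = μ(1−μ)/(ν+1).
ν = μ(1−μ)/Var − 1 = 0.09/0.012 − 1 = 6.5000.
a = 0.1·6.5000 = 0.650, b = 0.9·6.5000 = 5.850.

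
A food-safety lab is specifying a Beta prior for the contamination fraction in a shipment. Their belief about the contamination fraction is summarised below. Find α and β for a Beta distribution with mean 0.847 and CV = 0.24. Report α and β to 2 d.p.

σ = CV·μ = 0.24×0.847 = 0.20328, so σ² = 0.041323.
s+1 = μ(1−μ)/σ² = 0.129591/0.041323 = 3.1361, so s = α+β = 2.1361.
α = μs = 1.81, β = (1−μ)s = 0.33.

α = 1.81, β = 0.33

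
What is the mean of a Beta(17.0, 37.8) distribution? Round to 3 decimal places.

The Beta mean is α/(α+β) = 17.0/(17.0+37.8) = 0.310.

0.310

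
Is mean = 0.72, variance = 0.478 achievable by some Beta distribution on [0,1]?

For any Beta, Var(X) < E[X]·(1−E[X]).
Here μ(1−μ) = 0.72×0.28 = 0.2016, and 0.478 ≥ 0.2016.

No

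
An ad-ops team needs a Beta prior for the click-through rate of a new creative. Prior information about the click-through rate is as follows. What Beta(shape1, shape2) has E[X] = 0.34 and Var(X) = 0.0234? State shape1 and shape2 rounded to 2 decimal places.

shape1 = 2.92, shape2 = 5.67

Write ν = shape1+shape2; then shape1 = μν and Var = μ(1−μ)/(ν+1).
ν = μ(1−μ)/Var − 1 = 0.2244/0.0234 − 1 = 8.5897.
shape1 = 0.34·8.5897 = 2.92, shape2 = 0.66·8.5897 = 5.67.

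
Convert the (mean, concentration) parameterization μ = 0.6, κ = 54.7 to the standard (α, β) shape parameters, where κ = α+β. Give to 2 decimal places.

α = 32.82, β = 21.88

Split κ in proportion μ : (1−μ): α = 0.6·54.7 = 32.82, β = 54.7 − 32.82 = 21.88.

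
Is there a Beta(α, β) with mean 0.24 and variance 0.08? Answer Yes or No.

Yes

The Beta variance bound is σ² < μ(1−μ).
Here μ(1−μ) = 0.24×0.76 = 0.1824, and 0.08 < 0.1824.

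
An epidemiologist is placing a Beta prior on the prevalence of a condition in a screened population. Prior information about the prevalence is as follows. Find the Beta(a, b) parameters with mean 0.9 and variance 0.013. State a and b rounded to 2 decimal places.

a = 5.33, b = 0.59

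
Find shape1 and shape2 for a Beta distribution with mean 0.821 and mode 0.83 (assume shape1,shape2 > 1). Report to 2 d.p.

shape1 = 60.21, shape2 = 13.13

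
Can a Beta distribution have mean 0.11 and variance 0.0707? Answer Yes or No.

Yes

A Beta with mean μ has variance μ(1−μ)/(α+β+1) < μ(1−μ).
Here μ(1−μ) = 0.11×0.89 = 0.0979, and 0.0707 < 0.0979.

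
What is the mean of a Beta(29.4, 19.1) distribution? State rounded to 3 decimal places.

The Beta mean is α/(α+β) = 29.4/(29.4+19.1) = 0.606.

0.606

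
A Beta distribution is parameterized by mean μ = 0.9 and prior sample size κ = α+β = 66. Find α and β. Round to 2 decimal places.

α = μκ = 0.9×66 = 59.40 and β = (1−μ)κ = 0.1×66 = 6.60.

α = 59.40, β = 6.60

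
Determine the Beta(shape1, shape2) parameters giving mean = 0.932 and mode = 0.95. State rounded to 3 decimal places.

shape1 = 46.600, shape2 = 3.400

With s = shape1+shape2: μ = shape1/s and mode = (shape1−1)/(s−2). Eliminating shape1 = μs,
μs − 1 = m(s−2) ⇒ s(μ−m) = 1−2m ⇒ s = -0.90/-0.018 = 50.0000.
So shape1 = μs = 46.600, shape2 = (1−μ)s = 3.400.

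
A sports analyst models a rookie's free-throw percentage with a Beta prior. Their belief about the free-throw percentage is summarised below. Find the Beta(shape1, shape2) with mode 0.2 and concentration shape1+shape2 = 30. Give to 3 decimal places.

Since the density peak of Beta(shape1,shape2) is at (shape1−1)/(shape1+shape2−2),
shape1 = 1 + 0.2(30−2) = 6.600 and shape2 = 30 − 6.600 = 23.400.

shape1 = 6.600, shape2 = 23.400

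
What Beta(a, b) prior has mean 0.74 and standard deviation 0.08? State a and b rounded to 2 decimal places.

σ² = 0.08² = 0.0064.
With s = a+b, Var = μ(1−μ)/(s+1), so s+1 = (0.74×0.26)/0.0064 = 30.0625 and s = 29.0625.
a = μs = 21.51, b = (1−μ)s = 7.56.

a = 21.51, b = 7.56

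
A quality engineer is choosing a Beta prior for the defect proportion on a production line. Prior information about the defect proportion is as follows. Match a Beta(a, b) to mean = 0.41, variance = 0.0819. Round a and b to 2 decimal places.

a = 0.80, b = 1.15

Write ν = a+b; then a = μν and Var = μ(1−μ)/(ν+1).
ν = μ(1−μ)/Var − 1 = 0.2419/0.0819 − 1 = 1.9536.
a = 0.41·1.9536 = 0.80, b = 0.59·1.9536 = 1.15.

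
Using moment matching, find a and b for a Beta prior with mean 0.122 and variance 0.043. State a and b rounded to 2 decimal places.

a = 0.18, b = 1.31

Let s = a+b. The Beta variance is μ(1−μ)/(s+1).
So s+1 = μ(1−μ)/σ² = (0.122×0.878)/0.043 = 0.107116/0.043 = 2.4911, giving s = 1.4911.
Then a = μs = 0.122×1.4911 = 0.18 and b = (1−μ)s = 0.878×1.4911 = 1.31.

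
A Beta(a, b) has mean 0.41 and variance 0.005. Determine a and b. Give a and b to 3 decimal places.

Write ν = a+b; then a = μν and Var = μ(1−μ)/(ν+1).
ν = μ(1−μ)/Var − 1 = 0.2419/0.005 − 1 = 47.3800.
a = 0.41·47.3800 = 19.426, b = 0.59·47.3800 = 27.954.

a = 19.426, b = 27.954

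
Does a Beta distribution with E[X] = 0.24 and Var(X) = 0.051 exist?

A Beta with mean μ has variance μ(1−μ)/(α+β+1) < μ(1−μ).
Here μ(1−μ) = 0.24×0.76 = 0.1824, and 0.051 < 0.1824.

Yes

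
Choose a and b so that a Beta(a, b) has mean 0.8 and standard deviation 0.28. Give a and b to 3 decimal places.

a = 0.833, b = 0.208

Variance = 0.28² = 0.0784. The moment-matching identity a+b = μ(1−μ)/Var − 1 gives
a+b = 0.16/0.0784 − 1 = 1.0408, so a = μ·1.0408 = 0.833 and b = (1−μ)·1.0408 = 0.208.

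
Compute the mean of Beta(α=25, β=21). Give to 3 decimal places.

E[X] = α/(α+β) = 25/46 = 0.543.

0.543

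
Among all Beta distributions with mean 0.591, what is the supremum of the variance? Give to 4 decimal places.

0.2417

For fixed mean μ the Beta variance is μ(1−μ)/(α+β+1), increasing as α+β decreases.
Its least upper bound (not attained) is μ(1−μ) = 0.591·0.409 = 0.2417.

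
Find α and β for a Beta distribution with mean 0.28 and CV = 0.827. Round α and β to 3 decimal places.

Var = (CV·μ)² = (0.827×0.28)² = 0.053620.
α+β = μ(1−μ)/Var − 1 = 0.2016/0.053620 − 1 = 2.7598.
Thus α = 0.28·2.7598 = 0.773 and β = 0.72·2.7598 = 1.987.

α = 0.773, β = 1.987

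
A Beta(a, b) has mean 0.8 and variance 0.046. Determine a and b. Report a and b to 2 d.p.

By moment matching, a+b = μ(1−μ)/σ² − 1 = (0.8·0.2)/0.046 − 1 = 3.4783 − 1 = 2.4783.
Since a/(a+b) = μ, a = 0.8·2.4783 = 1.98 and b = 0.2·2.4783 = 0.50.

a = 1.98, b = 0.50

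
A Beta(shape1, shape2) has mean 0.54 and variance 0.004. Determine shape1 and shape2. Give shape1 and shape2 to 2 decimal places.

shape1 = 32.99, shape2 = 28.11

Let s = shape1+shape2. The Beta variance is μ(1−μ)/(s+1).
So s+1 = μ(1−μ)/σ² = (0.54×0.46)/0.004 = 0.2484/0.004 = 62.1000, giving s = 61.1000.
Then shape1 = μs = 0.54×61.1000 = 32.99 and shape2 = (1−μ)s = 0.46×61.1000 = 28.11.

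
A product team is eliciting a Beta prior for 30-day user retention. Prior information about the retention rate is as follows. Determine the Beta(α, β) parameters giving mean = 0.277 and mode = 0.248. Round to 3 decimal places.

Let s = α+β. Mean gives α = μs = 0.277s; mode gives (α−1)/(s−2) = 0.248.
Substituting: 0.277s − 1 = 0.248(s−2) = 0.248s − 0.496, so 0.029s = 0.504 and s = 17.3793.
Then α = 0.277×17.3793 = 4.814 and β = s−α = 12.565.

α = 4.814, β = 12.565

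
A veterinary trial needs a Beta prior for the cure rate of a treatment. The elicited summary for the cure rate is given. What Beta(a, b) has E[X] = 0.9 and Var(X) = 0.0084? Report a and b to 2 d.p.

a = 8.74, b = 0.97

By moment matching, a+b = μ(1−μ)/σ² − 1 = (0.9·0.1)/0.0084 − 1 = 10.7143 − 1 = 9.7143.
Since a/(a+b) = μ, a = 0.9·9.7143 = 8.74 and b = 0.1·9.7143 = 0.97.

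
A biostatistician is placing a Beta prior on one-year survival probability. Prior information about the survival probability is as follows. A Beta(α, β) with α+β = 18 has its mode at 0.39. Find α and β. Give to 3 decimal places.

α = 7.240, β = 10.760

For α,β>1 the mode is (α−1)/(α+β−2), so α = mode·(κ−2)+1 = 0.39×16+1 = 7.240.
And β = (1−mode)·(κ−2)+1 = 0.61×16+1 = 10.760.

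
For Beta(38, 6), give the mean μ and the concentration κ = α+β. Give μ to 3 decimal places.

μ = 0.864, κ = 44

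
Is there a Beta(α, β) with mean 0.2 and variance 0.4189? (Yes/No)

A Beta with mean μ has variance μ(1−μ)/(α+β+1) < μ(1−μ).
Here μ(1−μ) = 0.2×0.8 = 0.16, and 0.4189 ≥ 0.16.

No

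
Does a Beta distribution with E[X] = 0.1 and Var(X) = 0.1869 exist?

No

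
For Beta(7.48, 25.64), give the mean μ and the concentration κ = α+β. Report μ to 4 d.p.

κ = α+β = 7.48+25.64 = 33.12; μ = α/κ = 7.48/33.12 = 0.2258.

μ = 0.2258, κ = 33.12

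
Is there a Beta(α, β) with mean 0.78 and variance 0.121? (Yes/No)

Yes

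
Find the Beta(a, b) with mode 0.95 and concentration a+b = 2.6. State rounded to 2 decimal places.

Since the density peak of Beta(a,b) is at (a−1)/(a+b−2),
a = 1 + 0.95(2.6−2) = 1.57 and b = 2.6 − 1.57 = 1.03.

a = 1.57, b = 1.03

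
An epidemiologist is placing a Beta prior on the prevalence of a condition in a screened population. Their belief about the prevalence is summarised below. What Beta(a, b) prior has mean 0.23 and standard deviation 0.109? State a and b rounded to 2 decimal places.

a = 3.20, b = 10.71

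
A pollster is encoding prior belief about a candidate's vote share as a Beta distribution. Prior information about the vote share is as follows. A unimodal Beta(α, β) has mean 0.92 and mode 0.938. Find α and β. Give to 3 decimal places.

With s = α+β: μ = α/s and mode = (α−1)/(s−2). Eliminating α = μs,
μs − 1 = m(s−2) ⇒ s(μ−m) = 1−2m ⇒ s = -0.876/-0.018 = 48.6667.
So α = μs = 44.773, β = (1−μ)s = 3.893.

α = 44.773, β = 3.893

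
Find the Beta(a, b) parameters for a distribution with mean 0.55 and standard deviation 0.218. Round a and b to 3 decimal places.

First σ² = 0.047524. Setting a = μn, b = (1−μ)n with n = a+b,
μ(1−μ)/(n+1) = 0.047524 ⇒ n+1 = 0.2475/0.047524 = 5.2079 ⇒ n = 4.2079.
Hence a = 0.55×4.2079 = 2.314, b = 0.45×4.2079 = 1.894.

a = 2.314, b = 1.894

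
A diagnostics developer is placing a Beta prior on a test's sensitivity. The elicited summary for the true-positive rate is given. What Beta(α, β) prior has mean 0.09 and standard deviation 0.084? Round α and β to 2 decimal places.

Variance = 0.084² = 0.007056. The moment-matching identity α+β = μ(1−μ)/Var − 1 gives
α+β = 0.0819/0.007056 − 1 = 10.6071, so α = μ·10.6071 = 0.95 and β = (1−μ)·10.6071 = 9.65.

α = 0.95, β = 9.65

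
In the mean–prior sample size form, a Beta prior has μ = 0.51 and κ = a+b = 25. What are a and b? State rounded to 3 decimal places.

a = 12.750, b = 12.250

a = μκ = 0.51×25 = 12.750 and b = (1−μ)κ = 0.49×25 = 12.250.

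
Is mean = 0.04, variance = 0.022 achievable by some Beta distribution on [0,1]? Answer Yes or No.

A Beta with mean μ has variance μ(1−μ)/(α+β+1) < μ(1−μ).
Here μ(1−μ) = 0.04×0.96 = 0.0384, and 0.022 < 0.0384.

Yes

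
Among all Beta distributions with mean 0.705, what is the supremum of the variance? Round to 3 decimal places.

Var = μ(1−μ)/(α+β+1), which approaches μ(1−μ) as α+β → 0.
So the supremum is μ(1−μ) = 0.705×0.295 = 0.208.

0.208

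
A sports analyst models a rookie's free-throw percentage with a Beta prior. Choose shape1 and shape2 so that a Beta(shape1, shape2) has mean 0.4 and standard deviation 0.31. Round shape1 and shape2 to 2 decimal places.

shape1 = 0.60, shape2 = 0.90

Variance = 0.31² = 0.0961. The moment-matching identity shape1+shape2 = μ(1−μ)/Var − 1 gives
shape1+shape2 = 0.24/0.0961 − 1 = 1.4974, so shape1 = μ·1.4974 = 0.60 and shape2 = (1−μ)·1.4974 = 0.90.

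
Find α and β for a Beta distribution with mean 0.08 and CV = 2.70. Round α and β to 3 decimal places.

α = 0.046, β = 0.531

Var = (CV·μ)² = (2.70×0.08)² = 0.046656.
α+β = μ(1−μ)/Var − 1 = 0.0736/0.046656 − 1 = 0.5775.
Thus α = 0.08·0.5775 = 0.046 and β = 0.92·0.5775 = 0.531.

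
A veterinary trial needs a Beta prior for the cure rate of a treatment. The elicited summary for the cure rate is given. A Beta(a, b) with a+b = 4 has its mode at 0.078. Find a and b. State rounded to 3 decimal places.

a = 1.156, b = 2.844

Since the density peak of Beta(a,b) is at (a−1)/(a+b−2),
a = 1 + 0.078(4−2) = 1.156 and b = 4 − 1.156 = 2.844.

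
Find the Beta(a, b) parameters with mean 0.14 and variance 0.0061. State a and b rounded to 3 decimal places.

By moment matching, a+b = μ(1−μ)/σ² − 1 = (0.14·0.86)/0.0061 − 1 = 19.7377 − 1 = 18.7377.
Since a/(a+b) = μ, a = 0.14·18.7377 = 2.623 and b = 0.86·18.7377 = 16.114.

a = 2.623, b = 16.114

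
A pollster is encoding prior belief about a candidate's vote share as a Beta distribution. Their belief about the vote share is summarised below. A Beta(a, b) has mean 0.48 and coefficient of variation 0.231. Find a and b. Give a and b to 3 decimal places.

a = 9.265, b = 10.037

σ = CV·μ = 0.231×0.48 = 0.11088, so σ² = 0.012294.
s+1 = μ(1−μ)/σ² = 0.2496/0.012294 = 20.3020, so s = a+b = 19.3020.
a = μs = 9.265, b = (1−μ)s = 10.037.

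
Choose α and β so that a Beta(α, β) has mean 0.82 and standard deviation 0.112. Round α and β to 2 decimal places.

α = 8.83, β = 1.94

Variance = 0.112² = 0.012544. The moment-matching identity α+β = μ(1−μ)/Var − 1 gives
α+β = 0.1476/0.012544 − 1 = 10.7666, so α = μ·10.7666 = 8.83 and β = (1−μ)·10.7666 = 1.94.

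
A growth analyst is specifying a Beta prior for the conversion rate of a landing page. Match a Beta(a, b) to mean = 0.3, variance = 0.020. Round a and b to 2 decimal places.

a = 2.85, b = 6.65

Write ν = a+b; then a = μν and Var = μ(1−μ)/(ν+1).
ν = μ(1−μ)/Var − 1 = 0.21/0.020 − 1 = 9.5000.
a = 0.3·9.5000 = 2.85, b = 0.7·9.5000 = 6.65.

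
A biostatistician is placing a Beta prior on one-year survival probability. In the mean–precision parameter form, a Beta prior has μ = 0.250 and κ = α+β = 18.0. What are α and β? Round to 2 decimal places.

α = 4.50, β = 13.50

α = μκ = 0.250×18.0 = 4.50 and β = (1−μ)κ = 0.750×18.0 = 13.50.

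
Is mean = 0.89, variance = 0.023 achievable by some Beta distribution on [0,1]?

The Beta variance bound is σ² < μ(1−μ).
Here μ(1−μ) = 0.89×0.11 = 0.0979, and 0.023 < 0.0979.

Yes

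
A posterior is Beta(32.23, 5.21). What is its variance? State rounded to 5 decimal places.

0.00312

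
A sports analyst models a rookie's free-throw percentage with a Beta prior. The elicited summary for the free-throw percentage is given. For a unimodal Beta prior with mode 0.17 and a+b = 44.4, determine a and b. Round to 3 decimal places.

a = 8.208, b = 36.192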